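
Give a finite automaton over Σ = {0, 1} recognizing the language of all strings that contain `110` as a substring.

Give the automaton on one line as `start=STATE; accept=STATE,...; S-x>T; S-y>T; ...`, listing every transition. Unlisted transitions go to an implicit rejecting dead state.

Track how much of `110` has been matched so far: state A is no progress, D is the absorbing accept state reached once `110` has occurred. Intermediate states record partial matches; on a mismatch, fall back to the longest reusable overlap.
       0  1 
>  A   A  B 
   B   A  C 
   C   D  C 
 * D   D  D 
(> = start, * = accepting)

start=A; accept=D; A-0>A; A-1>B; B-0>A; B-1>C; C-0>D; C-1>C; D-0>D; D-1>D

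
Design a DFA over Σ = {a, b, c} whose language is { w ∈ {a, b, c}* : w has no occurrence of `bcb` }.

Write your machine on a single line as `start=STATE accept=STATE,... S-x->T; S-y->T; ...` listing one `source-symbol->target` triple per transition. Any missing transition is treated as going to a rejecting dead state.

Track partial matches of the forbidden pattern `bcb`. State q3 is a dead state reached once `bcb` has occurred; every other state accepts. q0 means no part of `bcb` is currently matched.
A 4-state machine:
        a   b   c  
>* q0   q0  q1  q0 
 * q1   q0  q1  q2 
 * q2   q0  q3  q0 
   q3   q3  q3  q3 
(> = start, * = accepting)

start=q0; accept=q0,q1,q2; q0-a->q0; q0-b->q1; q0-c->q0; q1-a->q0; q1-b->q1; q1-c->q2; q2-a->q0; q2-b->q3; q2-c->q0; q3-a->q3; q3-b->q3; q3-c->q3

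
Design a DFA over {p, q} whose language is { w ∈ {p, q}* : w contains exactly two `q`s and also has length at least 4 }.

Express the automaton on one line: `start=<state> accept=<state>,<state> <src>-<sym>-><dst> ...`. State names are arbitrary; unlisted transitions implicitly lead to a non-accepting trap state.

start=A accept=J A-p->B A-q->C B-p->D B-q->E C-p->E C-q->F D-p->D D-q->G E-p->G E-q->H F-p->H F-q->I G-p->G G-q->J H-p->J H-q->I I-p->I I-q->I J-p->J J-q->I

Run two small machines in parallel and take their product. The first has 4 states tracking the count of `q`s, saturating at 3; the second has 6 states tracking the input length, saturating at 5. A product state is a pair (one from each), accepting exactly when both do. Equivalent product states are then merged.
With 10 states:
       p  q 
>  A   B  C 
   B   D  E 
   C   E  F 
   D   D  G 
   E   G  H 
   F   H  I 
   G   G  J 
   H   J  I 
   I   I  I 
 * J   J  I 
(> = start, * = accepting)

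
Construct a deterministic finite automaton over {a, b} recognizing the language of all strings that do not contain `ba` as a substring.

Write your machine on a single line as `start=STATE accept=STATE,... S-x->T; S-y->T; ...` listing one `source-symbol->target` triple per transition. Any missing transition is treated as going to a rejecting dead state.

This is the complement of 'contains `ba`'. Use the same substring-matching states — S0 through S2 holding how much of `ba` has just been matched — but flip the accepting set: everything except the trap S2 accepts.
A 3-state machine:
        a   b  
>* S0   S0  S1 
 * S1   S2  S1 
   S2   S2  S2 
(> = start, * = accepting)

start=S0; accept=S0,S1; S0-a->S0; S0-b->S1; S1-a->S2; S1-b->S1; S2-a->S2; S2-b->S2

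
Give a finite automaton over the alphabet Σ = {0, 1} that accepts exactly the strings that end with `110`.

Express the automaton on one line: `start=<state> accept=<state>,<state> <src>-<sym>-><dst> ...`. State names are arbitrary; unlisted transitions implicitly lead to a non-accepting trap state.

Let each state record the length of the longest suffix of the input read so far that is also a prefix of `110`. s1 means the last symbol is `1`; s2 means the last 2 symbols are `11`; s3 means the last 3 symbols are `110`. Accept only at s3, where the string currently ends in `110`.
With 4 states:
        0   1  
>  s0   s0  s1 
   s1   s0  s2 
   s2   s3  s2 
 * s3   s0  s1 
(> = start, * = accepting)

start=s0 accept=s3 s0-0->s0 s0-1->s1 s1-0->s0 s1-1->s2 s2-0->s3 s2-1->s2 s3-0->s0 s3-1->s1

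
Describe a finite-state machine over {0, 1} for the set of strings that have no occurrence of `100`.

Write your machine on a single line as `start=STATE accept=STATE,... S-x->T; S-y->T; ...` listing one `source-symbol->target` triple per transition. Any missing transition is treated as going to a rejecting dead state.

start=s0; accept=s0,s1,s2; s0-0->s0; s0-1->s1; s1-0->s2; s1-1->s1; s2-0->s3; s2-1->s1; s3-0->s3; s3-1->s3

Track partial matches of the forbidden pattern `100`. State s3 is a dead state reached once `100` has occurred; every other state accepts. s0 means no part of `100` is currently matched.
A 4-state machine:
        0   1  
>* s0   s0  s1 
 * s1   s2  s1 
 * s2   s3  s1 
   s3   s3  s3 
(> = start, * = accepting)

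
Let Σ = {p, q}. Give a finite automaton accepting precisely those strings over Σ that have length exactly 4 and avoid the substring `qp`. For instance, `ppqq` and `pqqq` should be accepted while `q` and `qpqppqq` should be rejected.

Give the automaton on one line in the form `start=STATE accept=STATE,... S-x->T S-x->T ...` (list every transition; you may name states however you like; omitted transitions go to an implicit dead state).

Run two small machines in parallel and take their product. The first has 6 states tracking the input length, saturating at 5; the second has 3 states tracking partial matches of the forbidden pattern `qp`. A product state is a pair (one from each), accepting exactly when both do. Equivalent product states are then merged.
With 9 states:
        p   q  
>  S0   S1  S2 
   S1   S3  S4 
   S2   S5  S4 
   S3   S6  S7 
   S4   S5  S7 
   S5   S5  S5 
   S6   S8  S8 
   S7   S5  S8 
 * S8   S5  S5 
(> = start, * = accepting)

start=S0 accept=S8 S0-p->S1 S0-q->S2 S1-p->S3 S1-q->S4 S2-p->S5 S2-q->S4 S3-p->S6 S3-q->S7 S4-p->S5 S4-q->S7 S5-p->S5 S5-q->S5 S6-p->S8 S6-q->S8 S7-p->S5 S7-q->S8 S8-p->S5 S8-q->S5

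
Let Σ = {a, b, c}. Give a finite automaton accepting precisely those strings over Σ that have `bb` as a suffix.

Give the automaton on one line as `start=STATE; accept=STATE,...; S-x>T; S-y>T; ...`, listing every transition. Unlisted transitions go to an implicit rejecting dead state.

Let each state record the length of the longest suffix of the input read so far that is also a prefix of `bb`. q1 means the last symbol is `b`; q2 means the last 2 symbols are `bb`. Accept only at q2, where the string currently ends in `bb`.
A 3-state machine:
        a   b   c  
>  q0   q0  q1  q0 
   q1   q0  q2  q0 
 * q2   q0  q2  q0 
(> = start, * = accepting)

start=q0; accept=q2; q0-a>q0; q0-b>q1; q0-c>q0; q1-a>q0; q1-b>q2; q1-c>q0; q2-a>q0; q2-b>q2; q2-c>q0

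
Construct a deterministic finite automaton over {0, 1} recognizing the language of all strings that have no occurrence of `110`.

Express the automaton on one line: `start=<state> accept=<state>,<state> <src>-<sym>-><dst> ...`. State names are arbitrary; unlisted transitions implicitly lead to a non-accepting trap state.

This is the complement of 'contains `110`'. Use the same substring-matching states — q0 through q3 holding how much of `110` has just been matched — but flip the accepting set: everything except the trap q3 accepts.
With 4 states:
        0   1  
>* q0   q0  q1 
 * q1   q0  q2 
 * q2   q3  q2 
   q3   q3  q3 
(> = start, * = accepting)

start=q0 accept=q0,q1,q2 q0-0->q0 q0-1->q1 q1-0->q0 q1-1->q2 q2-0->q3 q2-1->q2 q3-0->q3 q3-1->q3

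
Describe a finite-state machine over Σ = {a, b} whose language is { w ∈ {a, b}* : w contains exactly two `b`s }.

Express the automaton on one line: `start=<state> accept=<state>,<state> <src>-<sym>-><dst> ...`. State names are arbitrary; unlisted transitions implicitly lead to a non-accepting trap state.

start=s0 accept=s2 s0-a->s0 s0-b->s1 s1-a->s1 s1-b->s2 s2-a->s2 s2-b->s3 s3-a->s3 s3-b->s3

Only the number of `b`s matters, and only up to 3. Make a chain s0 → s1 → s2 → s3 advanced by each `b` (with s3 absorbing); every other symbol self-loops. The accepting set is {s2}.
With 4 states:
        a   b  
>  s0   s0  s1 
   s1   s1  s2 
 * s2   s2  s3 
   s3   s3  s3 
(> = start, * = accepting)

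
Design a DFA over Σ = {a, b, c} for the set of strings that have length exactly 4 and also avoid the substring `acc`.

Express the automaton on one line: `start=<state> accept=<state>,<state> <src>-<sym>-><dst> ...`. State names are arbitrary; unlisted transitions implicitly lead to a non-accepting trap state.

start=s0 accept=s10,s11,s12 s0-a->s1 s0-b->s2 s0-c->s2 s1-a->s3 s1-b->s4 s1-c->s5 s2-a->s3 s2-b->s4 s2-c->s4 s3-a->s6 s3-b->s7 s3-c->s8 s4-a->s6 s4-b->s7 s4-c->s7 s5-a->s6 s5-b->s7 s5-c->s9 s6-a->s10 s6-b->s11 s6-c->s12 s7-a->s10 s7-b->s11 s7-c->s11 s8-a->s10 s8-b->s11 s8-c->s13 s9-a->s13 s9-b->s13 s9-c->s13 s10-a->s14 s10-b->s15 s10-c->s16 s11-a->s14 s11-b->s15 s11-c->s15 s12-a->s14 s12-b->s15 s12-c->s17 s13-a->s17 s13-b->s17 s13-c->s17 s14-a->s14 s14-b->s15 s14-c->s16 s15-a->s14 s15-b->s15 s15-c->s15 s16-a->s14 s16-b->s15 s16-c->s17 s17-a->s17 s17-b->s17 s17-c->s17

Build one automaton per condition and run them in lockstep. The first has 6 states tracking the input length, saturating at 5; the second has 4 states tracking partial matches of the forbidden pattern `acc`. A product state is a pair (one from each), accepting exactly when both do.
          a    b    c  
>  s0     s1   s2   s2 
   s1     s3   s4   s5 
   s2     s3   s4   s4 
   s3     s6   s7   s8 
   s4     s6   s7   s7 
   s5     s6   s7   s9 
   s6    s10  s11  s12 
   s7    s10  s11  s11 
   s8    s10  s11  s13 
   s9    s13  s13  s13 
 * s10   s14  s15  s16 
 * s11   s14  s15  s15 
 * s12   s14  s15  s17 
   s13   s17  s17  s17 
   s14   s14  s15  s16 
   s15   s14  s15  s15 
   s16   s14  s15  s17 
   s17   s17  s17  s17 
(> = start, * = accepting)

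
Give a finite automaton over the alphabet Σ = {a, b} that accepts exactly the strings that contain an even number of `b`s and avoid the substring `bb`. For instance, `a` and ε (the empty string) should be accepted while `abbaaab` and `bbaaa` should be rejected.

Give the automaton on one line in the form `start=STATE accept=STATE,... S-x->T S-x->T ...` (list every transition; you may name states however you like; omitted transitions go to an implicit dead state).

start=q0 accept=q0,q4 q0-a->q0 q0-b->q1 q1-a->q2 q1-b->q3 q2-a->q2 q2-b->q4 q3-a->q3 q3-b->q3 q4-a->q0 q4-b->q3

Build one automaton per condition and run them in lockstep. One (2 states) tracks the count of `b`s modulo 2; the other (3 states) tracks partial matches of the forbidden pattern `bb`. Each combined state is a pair, one component from each; accept when both components accept. Equivalent product states are then merged.
        a   b  
>* q0   q0  q1 
   q1   q2  q3 
   q2   q2  q4 
   q3   q3  q3 
 * q4   q0  q3 
(> = start, * = accepting)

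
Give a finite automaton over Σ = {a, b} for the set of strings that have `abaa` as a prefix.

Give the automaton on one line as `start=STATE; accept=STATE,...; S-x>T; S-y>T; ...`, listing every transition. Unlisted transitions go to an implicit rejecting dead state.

start=q0; accept=q4; q0-a>q1; q0-b>q5; q1-a>q5; q1-b>q2; q2-a>q3; q2-b>q5; q3-a>q4; q3-b>q5; q4-a>q4; q4-b>q4; q5-a>q5; q5-b>q5

Check the first 4 symbols one by one: q0 through q3 record how many have matched `abaa` so far; any wrong symbol goes to the dead state q5. After all 4 match we enter the accepting sink q4.
With 6 states:
        a   b  
>  q0   q1  q5 
   q1   q5  q2 
   q2   q3  q5 
   q3   q4  q5 
 * q4   q4  q4 
   q5   q5  q5 
(> = start, * = accepting)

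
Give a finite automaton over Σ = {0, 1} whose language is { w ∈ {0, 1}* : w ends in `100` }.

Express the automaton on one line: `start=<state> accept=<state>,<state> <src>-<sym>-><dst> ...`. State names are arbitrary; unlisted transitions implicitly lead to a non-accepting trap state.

start=q0 accept=q3 q0-0->q0 q0-1->q1 q1-0->q2 q1-1->q1 q2-0->q3 q2-1->q1 q3-0->q0 q3-1->q1

Remember how much of `100` the current input suffix matches. State q0 means no match yet; q1 means the last symbol is `1`; q2 means the last 2 symbols are `10`; q3 means the last 3 symbols are `100`. Only q3 accepts. On a mismatch, fall back to the longest proper suffix that is still a prefix of `100`.
With 4 states:
        0   1  
>  q0   q0  q1 
   q1   q2  q1 
   q2   q3  q1 
 * q3   q0  q1 
(> = start, * = accepting)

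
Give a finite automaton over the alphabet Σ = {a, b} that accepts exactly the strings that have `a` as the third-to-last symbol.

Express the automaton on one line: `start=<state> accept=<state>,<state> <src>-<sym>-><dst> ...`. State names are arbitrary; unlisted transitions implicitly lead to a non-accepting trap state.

start=q0 accept=q7,q8,q9,q10 q0-a->q1 q0-b->q2 q1-a->q3 q1-b->q4 q2-a->q5 q2-b->q6 q3-a->q7 q3-b->q8 q4-a->q9 q4-b->q10 q5-a->q11 q5-b->q12 q6-a->q13 q6-b->q14 q7-a->q7 q7-b->q8 q8-a->q9 q8-b->q10 q9-a->q11 q9-b->q12 q10-a->q13 q10-b->q14 q11-a->q7 q11-b->q8 q12-a->q9 q12-b->q10 q13-a->q11 q13-b->q12 q14-a->q13 q14-b->q14

Because acceptance depends on a position counted from the end, the machine has to buffer the most recent 3 symbols. Make each state the string of the last up-to-3 symbols read; on input `x` shift the window left and append `x`. Accept when the buffered window has length 3 and begins with `a`.
          a    b  
>  q0     q1   q2 
   q1     q3   q4 
   q2     q5   q6 
   q3     q7   q8 
   q4     q9  q10 
   q5    q11  q12 
   q6    q13  q14 
 * q7     q7   q8 
 * q8     q9  q10 
 * q9    q11  q12 
 * q10   q13  q14 
   q11    q7   q8 
   q12    q9  q10 
   q13   q11  q12 
   q14   q13  q14 
(> = start, * = accepting)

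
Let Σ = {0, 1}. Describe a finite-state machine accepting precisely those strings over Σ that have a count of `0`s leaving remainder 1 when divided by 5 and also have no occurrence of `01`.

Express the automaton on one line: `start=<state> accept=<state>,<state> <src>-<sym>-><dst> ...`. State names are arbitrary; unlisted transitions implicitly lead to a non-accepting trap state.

start=q0 accept=q1 q0-0->q1 q0-1->q0 q1-0->q2 q1-1->q3 q2-0->q4 q2-1->q5 q3-0->q5 q3-1->q3 q4-0->q6 q4-1->q7 q5-0->q7 q5-1->q5 q6-0->q8 q6-1->q9 q7-0->q9 q7-1->q7 q8-0->q1 q8-1->q10 q9-0->q10 q9-1->q9 q10-0->q3 q10-1->q10

Handle the two conditions separately and then intersect. The first has 5 states tracking the count of `0`s modulo 5; the second has 3 states tracking partial matches of the forbidden pattern `01`. A product state is a pair (one from each), accepting exactly when both do.
With 11 states:
          0    1  
>  q0     q1   q0 
 * q1     q2   q3 
   q2     q4   q5 
   q3     q5   q3 
   q4     q6   q7 
   q5     q7   q5 
   q6     q8   q9 
   q7     q9   q7 
   q8     q1  q10 
   q9    q10   q9 
   q10    q3  q10 
(> = start, * = accepting)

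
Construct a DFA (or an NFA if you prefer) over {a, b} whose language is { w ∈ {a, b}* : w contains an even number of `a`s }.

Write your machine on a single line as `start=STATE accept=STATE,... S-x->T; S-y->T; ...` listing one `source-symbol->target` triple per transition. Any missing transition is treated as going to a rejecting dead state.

start=S0; accept=S0; S0-a->S1; S0-b->S0; S1-a->S0; S1-b->S1

The only thing that matters is how many `a`s have appeared, reduced mod 2. Use one state per residue: S0 for 0, …, S1 for 1. Reading `a` moves to the next residue; anything else stays put. S0 is accepting.
With 2 states:
        a   b  
>* S0   S1  S0 
   S1   S0  S1 
(> = start, * = accepting)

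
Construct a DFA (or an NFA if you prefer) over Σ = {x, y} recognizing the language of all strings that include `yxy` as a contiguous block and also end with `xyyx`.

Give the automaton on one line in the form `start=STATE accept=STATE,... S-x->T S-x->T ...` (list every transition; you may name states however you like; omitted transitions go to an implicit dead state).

Handle the two conditions separately and then intersect. The first has 4 states tracking whether and how much of `yxy` has been seen; the second has 5 states tracking how much of the suffix `xyyx` has currently been matched. A product state is a pair (one from each), accepting exactly when both do. Minimizing collapses redundant product states.
An 8-state machine:
        x   y  
>  s0   s0  s1 
   s1   s2  s1 
   s2   s0  s3 
   s3   s4  s5 
   s4   s4  s3 
   s5   s6  s7 
 * s6   s4  s3 
   s7   s4  s7 
(> = start, * = accepting)

start=s0 accept=s6 s0-x->s0 s0-y->s1 s1-x->s2 s1-y->s1 s2-x->s0 s2-y->s3 s3-x->s4 s3-y->s5 s4-x->s4 s4-y->s3 s5-x->s6 s5-y->s7 s6-x->s4 s6-y->s3 s7-x->s4 s7-y->s7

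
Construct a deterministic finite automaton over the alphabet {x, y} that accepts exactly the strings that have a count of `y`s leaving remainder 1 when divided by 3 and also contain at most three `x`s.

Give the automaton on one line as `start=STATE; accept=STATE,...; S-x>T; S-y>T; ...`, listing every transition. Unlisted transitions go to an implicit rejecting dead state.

Build one automaton per condition and run them in lockstep. One (3 states) tracks the count of `y`s modulo 3; the other (5 states) tracks the count of `x`s, saturating at 4. Each combined state is a pair, one component from each; accept when both components accept. After merging equivalent states the machine shrinks.
With 13 states:
          x    y  
>  S0     S1   S2 
   S1     S3   S4 
 * S2     S4   S5 
   S3     S6   S7 
 * S4     S7   S8 
   S5     S8   S0 
   S6     S9  S10 
 * S7    S10  S11 
   S8    S11   S1 
   S9     S9   S9 
 * S10    S9  S12 
   S11   S12   S3 
   S12    S9   S6 
(> = start, * = accepting)

start=S0; accept=S2,S4,S7,S10; S0-x>S1; S0-y>S2; S1-x>S3; S1-y>S4; S2-x>S4; S2-y>S5; S3-x>S6; S3-y>S7; S4-x>S7; S4-y>S8; S5-x>S8; S5-y>S0; S6-x>S9; S6-y>S10; S7-x>S10; S7-y>S11; S8-x>S11; S8-y>S1; S9-x>S9; S9-y>S9; S10-x>S9; S10-y>S12; S11-x>S12; S11-y>S3; S12-x>S9; S12-y>S6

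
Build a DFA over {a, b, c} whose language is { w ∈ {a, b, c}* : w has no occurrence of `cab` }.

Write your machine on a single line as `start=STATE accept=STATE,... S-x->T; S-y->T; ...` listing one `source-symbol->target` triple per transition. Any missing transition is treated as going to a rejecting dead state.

start=S0; accept=S0,S1,S2; S0-a->S0; S0-b->S0; S0-c->S1; S1-a->S2; S1-b->S0; S1-c->S1; S2-a->S0; S2-b->S3; S2-c->S1; S3-a->S3; S3-b->S3; S3-c->S3

This is the complement of 'contains `cab`'. Use the same substring-matching states — S0 through S3 holding how much of `cab` has just been matched — but flip the accepting set: everything except the trap S3 accepts.
A 4-state machine:
        a   b   c  
>* S0   S0  S0  S1 
 * S1   S2  S0  S1 
 * S2   S0  S3  S1 
   S3   S3  S3  S3 
(> = start, * = accepting)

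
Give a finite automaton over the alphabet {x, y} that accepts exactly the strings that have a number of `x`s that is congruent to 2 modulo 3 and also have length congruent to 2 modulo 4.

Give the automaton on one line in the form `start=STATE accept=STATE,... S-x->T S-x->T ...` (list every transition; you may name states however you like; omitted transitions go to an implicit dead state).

Run two small machines in parallel and take their product. The first has 3 states tracking the count of `x`s modulo 3; the second has 4 states tracking the input length modulo 4. A product state is a pair (one from each), accepting exactly when both do.
          x    y  
>  q0     q1   q2 
   q1     q3   q4 
   q2     q4   q5 
 * q3     q6   q7 
   q4     q7   q8 
   q5     q8   q6 
   q6     q9   q0 
   q7     q0  q10 
   q8    q10   q9 
   q9    q11   q1 
   q10    q2  q11 
   q11    q5   q3 
(> = start, * = accepting)

start=q0 accept=q3 q0-x->q1 q0-y->q2 q1-x->q3 q1-y->q4 q2-x->q4 q2-y->q5 q3-x->q6 q3-y->q7 q4-x->q7 q4-y->q8 q5-x->q8 q5-y->q6 q6-x->q9 q6-y->q0 q7-x->q0 q7-y->q10 q8-x->q10 q8-y->q9 q9-x->q11 q9-y->q1 q10-x->q2 q10-y->q11 q11-x->q5 q11-y->q3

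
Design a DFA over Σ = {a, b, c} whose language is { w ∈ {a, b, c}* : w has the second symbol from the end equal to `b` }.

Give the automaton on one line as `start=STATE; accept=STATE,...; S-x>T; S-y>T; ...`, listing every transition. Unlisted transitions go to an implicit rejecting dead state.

Because acceptance depends on a position counted from the end, the machine has to buffer the most recent 2 symbols. Make each state the string of the last up-to-2 symbols read; on input `x` shift the window left and append `x`. Accept when the buffered window has length 2 and begins with `b`.
13 states suffice.
          a    b    c  
>  q0     q1   q2   q3 
   q1     q4   q5   q6 
   q2     q7   q8   q9 
   q3    q10  q11  q12 
   q4     q4   q5   q6 
   q5     q7   q8   q9 
   q6    q10  q11  q12 
 * q7     q4   q5   q6 
 * q8     q7   q8   q9 
 * q9    q10  q11  q12 
   q10    q4   q5   q6 
   q11    q7   q8   q9 
   q12   q10  q11  q12 
(> = start, * = accepting)

start=q0; accept=q7,q8,q9; q0-a>q1; q0-b>q2; q0-c>q3; q1-a>q4; q1-b>q5; q1-c>q6; q2-a>q7; q2-b>q8; q2-c>q9; q3-a>q10; q3-b>q11; q3-c>q12; q4-a>q4; q4-b>q5; q4-c>q6; q5-a>q7; q5-b>q8; q5-c>q9; q6-a>q10; q6-b>q11; q6-c>q12; q7-a>q4; q7-b>q5; q7-c>q6; q8-a>q7; q8-b>q8; q8-c>q9; q9-a>q10; q9-b>q11; q9-c>q12; q10-a>q4; q10-b>q5; q10-c>q6; q11-a>q7; q11-b>q8; q11-c>q9; q12-a>q10; q12-b>q11; q12-c>q12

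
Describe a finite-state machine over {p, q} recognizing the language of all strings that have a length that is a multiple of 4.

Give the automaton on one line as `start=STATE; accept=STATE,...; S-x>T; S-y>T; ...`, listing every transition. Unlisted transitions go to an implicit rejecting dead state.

start=S0; accept=S0; S0-p>S1; S0-q>S1; S1-p>S2; S1-q>S2; S2-p>S3; S2-q>S3; S3-p>S0; S3-q>S0

Count input length modulo 4: every symbol advances one step around the cycle S0 → S1 → S2 → S3 → S0. Accept at S0.
        p   q  
>* S0   S1  S1 
   S1   S2  S2 
   S2   S3  S3 
   S3   S0  S0 
(> = start, * = accepting)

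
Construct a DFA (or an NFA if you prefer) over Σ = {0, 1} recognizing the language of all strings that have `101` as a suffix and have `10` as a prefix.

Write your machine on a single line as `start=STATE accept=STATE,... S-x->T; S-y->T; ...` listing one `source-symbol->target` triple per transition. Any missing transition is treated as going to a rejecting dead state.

Run two small machines in parallel and take their product. The first has 4 states tracking how much of the suffix `101` has currently been matched; the second has 4 states tracking whether the input so far still matches the prefix `10`. A product state is a pair (one from each), accepting exactly when both do.
       0  1 
>  A   B  C 
   B   B  D 
   C   E  D 
   D   F  D 
   E   G  H 
   F   B  I 
   G   G  J 
 * H   E  J 
   I   F  D 
   J   E  J 
(> = start, * = accepting)

start=A; accept=H; A-0->B; A-1->C; B-0->B; B-1->D; C-0->E; C-1->D; D-0->F; D-1->D; E-0->G; E-1->H; F-0->B; F-1->I; G-0->G; G-1->J; H-0->E; H-1->J; I-0->F; I-1->D; J-0->E; J-1->J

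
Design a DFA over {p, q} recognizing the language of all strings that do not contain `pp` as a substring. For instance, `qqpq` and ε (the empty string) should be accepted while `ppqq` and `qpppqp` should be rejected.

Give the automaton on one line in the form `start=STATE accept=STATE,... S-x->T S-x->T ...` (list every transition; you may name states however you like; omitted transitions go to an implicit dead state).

Track partial matches of the forbidden pattern `pp`. State s2 is a dead state reached once `pp` has occurred; every other state accepts. s0 means no part of `pp` is currently matched.
With 3 states:
        p   q  
>* s0   s1  s0 
 * s1   s2  s0 
   s2   s2  s2 
(> = start, * = accepting)

start=s0 accept=s0,s1 s0-p->s1 s0-q->s0 s1-p->s2 s1-q->s0 s2-p->s2 s2-q->s2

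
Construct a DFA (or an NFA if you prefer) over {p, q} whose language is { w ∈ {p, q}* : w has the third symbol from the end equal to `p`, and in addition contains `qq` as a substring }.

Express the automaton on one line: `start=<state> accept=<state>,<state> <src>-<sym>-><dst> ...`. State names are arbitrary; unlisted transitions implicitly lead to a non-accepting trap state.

start=A accept=F,J,K,L A-p->B A-q->C B-p->B B-q->D C-p->B C-q->E D-p->B D-q->F E-p->G E-q->E F-p->G F-q->E G-p->H G-q->I H-p->J H-q->K I-p->L I-q->F J-p->J J-q->K K-p->L K-q->F L-p->H L-q->I

Build one automaton per condition and run them in lockstep. The first has 15 states tracking the last 3 symbols read; the second has 3 states tracking whether and how much of `qq` has been seen. A product state is a pair (one from each), accepting exactly when both do. Minimizing collapses redundant product states.
12 states suffice.
       p  q 
>  A   B  C 
   B   B  D 
   C   B  E 
   D   B  F 
   E   G  E 
 * F   G  E 
   G   H  I 
   H   J  K 
   I   L  F 
 * J   J  K 
 * K   L  F 
 * L   H  I 
(> = start, * = accepting)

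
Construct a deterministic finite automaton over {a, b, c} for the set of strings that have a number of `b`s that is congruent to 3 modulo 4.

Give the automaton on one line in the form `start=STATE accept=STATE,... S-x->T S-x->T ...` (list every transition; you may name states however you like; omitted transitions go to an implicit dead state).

The only thing that matters is how many `b`s have appeared, reduced mod 4. Use one state per residue: q0 for 0, …, q3 for 3. Reading `b` moves to the next residue; anything else stays put. q3 is accepting.
With 4 states:
        a   b   c  
>  q0   q0  q1  q0 
   q1   q1  q2  q1 
   q2   q2  q3  q2 
 * q3   q3  q0  q3 
(> = start, * = accepting)

start=q0 accept=q3 q0-a->q0 q0-b->q1 q0-c->q0 q1-a->q1 q1-b->q2 q1-c->q1 q2-a->q2 q2-b->q3 q2-c->q2 q3-a->q3 q3-b->q0 q3-c->q3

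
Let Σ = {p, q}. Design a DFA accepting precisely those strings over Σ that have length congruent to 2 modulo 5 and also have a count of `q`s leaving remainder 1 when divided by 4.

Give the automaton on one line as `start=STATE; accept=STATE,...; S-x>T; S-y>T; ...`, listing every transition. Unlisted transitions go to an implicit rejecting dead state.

Handle the two conditions separately and then intersect. One (5 states) tracks the input length modulo 5; the other (4 states) tracks the count of `q`s modulo 4. Each combined state is a pair, one component from each; accept when both components accept.
A 20-state machine:
          p    q  
>  S0     S1   S2 
   S1     S3   S4 
   S2     S4   S5 
   S3     S6   S7 
 * S4     S7   S8 
   S5     S8   S9 
   S6    S10  S11 
   S7    S11  S12 
   S8    S12  S13 
   S9    S13  S10 
   S10    S0  S14 
   S11   S14  S15 
   S12   S15  S16 
   S13   S16   S0 
   S14    S2  S17 
   S15   S17  S18 
   S16   S18   S1 
   S17    S5  S19 
   S18   S19   S3 
   S19    S9   S6 
(> = start, * = accepting)

start=S0; accept=S4; S0-p>S1; S0-q>S2; S1-p>S3; S1-q>S4; S2-p>S4; S2-q>S5; S3-p>S6; S3-q>S7; S4-p>S7; S4-q>S8; S5-p>S8; S5-q>S9; S6-p>S10; S6-q>S11; S7-p>S11; S7-q>S12; S8-p>S12; S8-q>S13; S9-p>S13; S9-q>S10; S10-p>S0; S10-q>S14; S11-p>S14; S11-q>S15; S12-p>S15; S12-q>S16; S13-p>S16; S13-q>S0; S14-p>S2; S14-q>S17; S15-p>S17; S15-q>S18; S16-p>S18; S16-q>S1; S17-p>S5; S17-q>S19; S18-p>S19; S18-q>S3; S19-p>S9; S19-q>S6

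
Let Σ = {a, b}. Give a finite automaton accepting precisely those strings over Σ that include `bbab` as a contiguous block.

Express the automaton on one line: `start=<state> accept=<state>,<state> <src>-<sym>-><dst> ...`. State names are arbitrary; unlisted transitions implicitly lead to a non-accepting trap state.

States q0..q3 record the length of the longest prefix of `bbab` that matches the current input suffix. Reaching q4 means `bbab` has been seen, and we stay there forever. Accept from q4.
A 5-state machine:
        a   b  
>  q0   q0  q1 
   q1   q0  q2 
   q2   q3  q2 
   q3   q0  q4 
 * q4   q4  q4 
(> = start, * = accepting)

start=q0 accept=q4 q0-a->q0 q0-b->q1 q1-a->q0 q1-b->q2 q2-a->q3 q2-b->q2 q3-a->q0 q3-b->q4 q4-a->q4 q4-b->q4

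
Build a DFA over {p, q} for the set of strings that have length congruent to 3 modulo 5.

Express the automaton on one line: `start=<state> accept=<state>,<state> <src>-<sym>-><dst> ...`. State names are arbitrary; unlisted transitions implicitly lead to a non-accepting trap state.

Count input length modulo 5: every symbol advances one step around the cycle A → B → C → D → E → A. Accept at D.
A 5-state machine:
       p  q 
>  A   B  B 
   B   C  C 
   C   D  D 
 * D   E  E 
   E   A  A 
(> = start, * = accepting)

start=A accept=D A-p->B A-q->B B-p->C B-q->C C-p->D C-q->D D-p->E D-q->E E-p->A E-q->A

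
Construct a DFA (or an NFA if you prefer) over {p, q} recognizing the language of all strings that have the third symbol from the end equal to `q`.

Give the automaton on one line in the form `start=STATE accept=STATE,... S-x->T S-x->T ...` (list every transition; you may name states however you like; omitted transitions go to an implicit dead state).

start=A accept=L,M,N,O A-p->B A-q->C B-p->D B-q->E C-p->F C-q->G D-p->H D-q->I E-p->J E-q->K F-p->L F-q->M G-p->N G-q->O H-p->H H-q->I I-p->J I-q->K J-p->L J-q->M K-p->N K-q->O L-p->H L-q->I M-p->J M-q->K N-p->L N-q->M O-p->N O-q->O

Because acceptance depends on a position counted from the end, the machine has to buffer the most recent 3 symbols. Make each state the string of the last up-to-3 symbols read; on input `x` shift the window left and append `x`. Accept when the buffered window has length 3 and begins with `q`.
15 states suffice.
       p  q 
>  A   B  C 
   B   D  E 
   C   F  G 
   D   H  I 
   E   J  K 
   F   L  M 
   G   N  O 
   H   H  I 
   I   J  K 
   J   L  M 
   K   N  O 
 * L   H  I 
 * M   J  K 
 * N   L  M 
 * O   N  O 
(> = start, * = accepting)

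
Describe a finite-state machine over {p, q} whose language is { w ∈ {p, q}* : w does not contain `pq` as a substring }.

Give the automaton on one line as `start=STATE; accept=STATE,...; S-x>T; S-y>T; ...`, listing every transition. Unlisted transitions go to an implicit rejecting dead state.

start=s0; accept=s0,s1; s0-p>s1; s0-q>s0; s1-p>s1; s1-q>s2; s2-p>s2; s2-q>s2

This is the complement of 'contains `pq`'. Use the same substring-matching states — s0 through s2 holding how much of `pq` has just been matched — but flip the accepting set: everything except the trap s2 accepts.
3 states suffice.
        p   q  
>* s0   s1  s0 
 * s1   s1  s2 
   s2   s2  s2 
(> = start, * = accepting)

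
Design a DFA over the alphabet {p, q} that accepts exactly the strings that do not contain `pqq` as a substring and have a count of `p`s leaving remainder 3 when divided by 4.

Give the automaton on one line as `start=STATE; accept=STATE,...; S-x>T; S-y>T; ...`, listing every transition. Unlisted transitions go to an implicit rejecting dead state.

Build one automaton per condition and run them in lockstep. One (4 states) tracks partial matches of the forbidden pattern `pqq`; the other (4 states) tracks the count of `p`s modulo 4. Each combined state is a pair, one component from each; accept when both components accept.
A 13-state machine:
          p    q  
>  S0     S1   S0 
   S1     S2   S3 
   S2     S4   S5 
   S3     S2   S6 
 * S4     S7   S8 
   S5     S4   S9 
   S6     S9   S6 
   S7     S1  S10 
 * S8     S7  S11 
   S9    S11   S9 
   S10    S1  S12 
   S11   S12  S11 
   S12    S6  S12 
(> = start, * = accepting)

start=S0; accept=S4,S8; S0-p>S1; S0-q>S0; S1-p>S2; S1-q>S3; S2-p>S4; S2-q>S5; S3-p>S2; S3-q>S6; S4-p>S7; S4-q>S8; S5-p>S4; S5-q>S9; S6-p>S9; S6-q>S6; S7-p>S1; S7-q>S10; S8-p>S7; S8-q>S11; S9-p>S11; S9-q>S9; S10-p>S1; S10-q>S12; S11-p>S12; S11-q>S11; S12-p>S6; S12-q>S12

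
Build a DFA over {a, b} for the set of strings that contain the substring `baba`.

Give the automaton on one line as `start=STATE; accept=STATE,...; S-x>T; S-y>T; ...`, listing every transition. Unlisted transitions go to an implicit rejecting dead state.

States s0..s3 record the length of the longest prefix of `baba` that matches the current input suffix. Reaching s4 means `baba` has been seen, and we stay there forever. Accept from s4.
With 5 states:
        a   b  
>  s0   s0  s1 
   s1   s2  s1 
   s2   s0  s3 
   s3   s4  s1 
 * s4   s4  s4 
(> = start, * = accepting)

start=s0; accept=s4; s0-a>s0; s0-b>s1; s1-a>s2; s1-b>s1; s2-a>s0; s2-b>s3; s3-a>s4; s3-b>s1; s4-a>s4; s4-b>s4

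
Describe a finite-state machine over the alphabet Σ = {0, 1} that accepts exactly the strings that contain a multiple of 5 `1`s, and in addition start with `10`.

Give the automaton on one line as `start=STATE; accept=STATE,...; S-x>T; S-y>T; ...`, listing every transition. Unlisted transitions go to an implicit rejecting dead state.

start=S0; accept=S7; S0-0>S1; S0-1>S2; S1-0>S1; S1-1>S1; S2-0>S3; S2-1>S1; S3-0>S3; S3-1>S4; S4-0>S4; S4-1>S5; S5-0>S5; S5-1>S6; S6-0>S6; S6-1>S7; S7-0>S7; S7-1>S3

Run two small machines in parallel and take their product. The first has 5 states tracking the count of `1`s modulo 5; the second has 4 states tracking whether the input so far still matches the prefix `10`. A product state is a pair (one from each), accepting exactly when both do. Equivalent product states are then merged.
8 states suffice.
        0   1  
>  S0   S1  S2 
   S1   S1  S1 
   S2   S3  S1 
   S3   S3  S4 
   S4   S4  S5 
   S5   S5  S6 
   S6   S6  S7 
 * S7   S7  S3 
(> = start, * = accepting)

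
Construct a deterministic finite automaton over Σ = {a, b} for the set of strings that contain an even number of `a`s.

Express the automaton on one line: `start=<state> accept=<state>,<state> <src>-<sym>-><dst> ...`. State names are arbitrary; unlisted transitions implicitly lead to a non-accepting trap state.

Keep the running count of `a`s modulo 2: each `a` advances along the cycle s0 → s1 → s0 while other symbols loop. Accept at s0.
With 2 states:
        a   b  
>* s0   s1  s0 
   s1   s0  s1 
(> = start, * = accepting)

start=s0 accept=s0 s0-a->s1 s0-b->s0 s1-a->s0 s1-b->s1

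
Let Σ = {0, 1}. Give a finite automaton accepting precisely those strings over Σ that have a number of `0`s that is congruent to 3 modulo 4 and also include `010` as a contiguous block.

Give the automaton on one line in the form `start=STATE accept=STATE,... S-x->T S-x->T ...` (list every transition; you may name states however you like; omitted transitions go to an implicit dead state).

start=s0 accept=s10 s0-0->s1 s0-1->s0 s1-0->s2 s1-1->s3 s2-0->s4 s2-1->s5 s3-0->s6 s3-1->s7 s4-0->s8 s4-1->s9 s5-0->s10 s5-1->s11 s6-0->s10 s6-1->s6 s7-0->s2 s7-1->s7 s8-0->s1 s8-1->s12 s9-0->s13 s9-1->s14 s10-0->s13 s10-1->s10 s11-0->s4 s11-1->s11 s12-0->s15 s12-1->s0 s13-0->s15 s13-1->s13 s14-0->s8 s14-1->s14 s15-0->s6 s15-1->s15

Handle the two conditions separately and then intersect. The first has 4 states tracking the count of `0`s modulo 4; the second has 4 states tracking whether and how much of `010` has been seen. A product state is a pair (one from each), accepting exactly when both do.
16 states suffice.
          0    1  
>  s0     s1   s0 
   s1     s2   s3 
   s2     s4   s5 
   s3     s6   s7 
   s4     s8   s9 
   s5    s10  s11 
   s6    s10   s6 
   s7     s2   s7 
   s8     s1  s12 
   s9    s13  s14 
 * s10   s13  s10 
   s11    s4  s11 
   s12   s15   s0 
   s13   s15  s13 
   s14    s8  s14 
   s15    s6  s15 
(> = start, * = accepting)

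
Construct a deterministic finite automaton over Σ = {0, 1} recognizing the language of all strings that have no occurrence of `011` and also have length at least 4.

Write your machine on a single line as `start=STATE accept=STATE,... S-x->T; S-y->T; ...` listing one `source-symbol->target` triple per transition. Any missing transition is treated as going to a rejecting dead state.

start=A; accept=K,L,M; A-0->B; A-1->C; B-0->D; B-1->E; C-0->D; C-1->F; D-0->G; D-1->H; E-0->G; E-1->I; F-0->G; F-1->J; G-0->K; G-1->L; H-0->K; H-1->I; I-0->I; I-1->I; J-0->K; J-1->M; K-0->K; K-1->L; L-0->K; L-1->I; M-0->K; M-1->M

Run two small machines in parallel and take their product. One (4 states) tracks partial matches of the forbidden pattern `011`; the other (6 states) tracks the input length, saturating at 5. Each combined state is a pair, one component from each; accept when both components accept. Minimizing collapses redundant product states.
13 states suffice.
       0  1 
>  A   B  C 
   B   D  E 
   C   D  F 
   D   G  H 
   E   G  I 
   F   G  J 
   G   K  L 
   H   K  I 
   I   I  I 
   J   K  M 
 * K   K  L 
 * L   K  I 
 * M   K  M 
(> = start, * = accepting)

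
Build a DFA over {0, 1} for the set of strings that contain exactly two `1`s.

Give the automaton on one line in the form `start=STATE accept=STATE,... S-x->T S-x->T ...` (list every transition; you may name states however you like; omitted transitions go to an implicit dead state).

Count `1`s, saturating at 3: states S0 through S2 mean 0 through 2 `1`s seen; S3 means more than 2. Each `1` increments (capped at S3); other symbols loop. Accept from {S2}.
        0   1  
>  S0   S0  S1 
   S1   S1  S2 
 * S2   S2  S3 
   S3   S3  S3 
(> = start, * = accepting)

start=S0 accept=S2 S0-0->S0 S0-1->S1 S1-0->S1 S1-1->S2 S2-0->S2 S2-1->S3 S3-0->S3 S3-1->S3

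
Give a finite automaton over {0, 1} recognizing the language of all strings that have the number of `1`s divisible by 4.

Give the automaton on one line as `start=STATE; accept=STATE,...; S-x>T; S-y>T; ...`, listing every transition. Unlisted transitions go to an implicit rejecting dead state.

start=q0; accept=q0; q0-0>q0; q0-1>q1; q1-0>q1; q1-1>q2; q2-0>q2; q2-1>q3; q3-0>q3; q3-1>q0

The only thing that matters is how many `1`s have appeared, reduced mod 4. Use one state per residue: q0 for 0, …, q3 for 3. Reading `1` moves to the next residue; anything else stays put. q0 is accepting.
4 states suffice.
        0   1  
>* q0   q0  q1 
   q1   q1  q2 
   q2   q2  q3 
   q3   q3  q0 
(> = start, * = accepting)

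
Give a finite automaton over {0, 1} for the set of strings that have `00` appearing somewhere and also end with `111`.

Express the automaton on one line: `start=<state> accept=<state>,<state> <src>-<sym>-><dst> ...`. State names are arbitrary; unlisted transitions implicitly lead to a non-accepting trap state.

Run two small machines in parallel and take their product. One (3 states) tracks whether and how much of `00` has been seen; the other (4 states) tracks how much of the suffix `111` has currently been matched. Each combined state is a pair, one component from each; accept when both components accept.
       0  1 
>  A   B  C 
   B   D  C 
   C   B  E 
   D   D  F 
   E   B  G 
   F   D  H 
   G   B  G 
   H   D  I 
 * I   D  I 
(> = start, * = accepting)

start=A accept=I A-0->B A-1->C B-0->D B-1->C C-0->B C-1->E D-0->D D-1->F E-0->B E-1->G F-0->D F-1->H G-0->B G-1->G H-0->D H-1->I I-0->D I-1->I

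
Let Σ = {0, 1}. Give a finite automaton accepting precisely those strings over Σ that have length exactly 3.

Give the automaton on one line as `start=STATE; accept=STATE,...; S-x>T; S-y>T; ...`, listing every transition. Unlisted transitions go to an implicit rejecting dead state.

start=s0; accept=s3; s0-0>s1; s0-1>s1; s1-0>s2; s1-1>s2; s2-0>s3; s2-1>s3; s3-0>s4; s3-1>s4; s4-0>s4; s4-1>s4

We only need to distinguish lengths 0, 1, …, 3, and '>3'. Chain s0 → s1 → s2 → s3 → s4 on every symbol, with s4 looping. Accepting states: {s3}.
5 states suffice.
        0   1  
>  s0   s1  s1 
   s1   s2  s2 
   s2   s3  s3 
 * s3   s4  s4 
   s4   s4  s4 
(> = start, * = accepting)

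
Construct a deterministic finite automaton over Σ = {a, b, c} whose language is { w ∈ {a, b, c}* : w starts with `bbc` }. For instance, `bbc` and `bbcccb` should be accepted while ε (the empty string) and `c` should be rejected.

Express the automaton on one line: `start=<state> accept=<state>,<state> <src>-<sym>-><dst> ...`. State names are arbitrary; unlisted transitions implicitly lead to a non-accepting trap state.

start=s0 accept=s3 s0-a->s4 s0-b->s1 s0-c->s4 s1-a->s4 s1-b->s2 s1-c->s4 s2-a->s4 s2-b->s4 s2-c->s3 s3-a->s3 s3-b->s3 s3-c->s3 s4-a->s4 s4-b->s4 s4-c->s4

Walk along `bbc` while the input agrees: from s0 take `b` to s1, and so on. Any deviation drops to the rejecting sink s4. Once s3 is reached the prefix is confirmed and every continuation is accepted.
A 5-state machine:
        a   b   c  
>  s0   s4  s1  s4 
   s1   s4  s2  s4 
   s2   s4  s4  s3 
 * s3   s3  s3  s3 
   s4   s4  s4  s4 
(> = start, * = accepting)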